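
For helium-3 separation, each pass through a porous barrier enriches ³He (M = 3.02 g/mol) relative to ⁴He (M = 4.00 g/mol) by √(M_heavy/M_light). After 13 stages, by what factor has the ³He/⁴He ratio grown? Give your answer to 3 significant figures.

6.21

Each stage multiplies the ratio by α = √(4.00/3.02), so after 13 stages the overall factor is α^13 = (4.00/3.02)^(13/2).
= 1.32450^(13/2) = 6.21.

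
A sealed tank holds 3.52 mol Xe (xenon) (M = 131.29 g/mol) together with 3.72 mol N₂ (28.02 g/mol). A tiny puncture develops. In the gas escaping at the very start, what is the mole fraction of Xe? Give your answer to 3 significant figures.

Each component's effusion rate ∝ (its partial pressure)·(1/√M) ∝ n_i/√M_i.
x_Xe(eff) = (n_Xe/√M_Xe) / (n_Xe/√M_Xe + n_N₂/√M_N₂)
= (3.52/√131.29) / (3.52/√131.29 + 3.72/√28.02) = 0.3072/(0.3072 + 0.7028) = 0.304.

0.304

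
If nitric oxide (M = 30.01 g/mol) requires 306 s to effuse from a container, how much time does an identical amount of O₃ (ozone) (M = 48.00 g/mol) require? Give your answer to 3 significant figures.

387 s

Using Graham's law: t_O₃/t_NO = √(M_O₃/M_NO) = √(48.00/30.01) = √1.599 = 1.265.
So the time for O₃ is 306 × 1.265 = 387 s.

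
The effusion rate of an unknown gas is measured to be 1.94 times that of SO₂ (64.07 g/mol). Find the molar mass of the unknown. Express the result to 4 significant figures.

Using Graham's law: rate_X/rate_SO₂ = √(M_SO₂/M_X).
1.94 = √(64.07/M_X)
M_X = 64.07 / 1.94² = 64.07 / 3.764 = 17.02 g/mol

17.02 g/mol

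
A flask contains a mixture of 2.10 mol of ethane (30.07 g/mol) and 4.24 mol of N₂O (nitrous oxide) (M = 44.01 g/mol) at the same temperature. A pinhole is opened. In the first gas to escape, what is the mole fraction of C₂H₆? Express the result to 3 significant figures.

Each component's effusion rate ∝ (its partial pressure)·(1/√M) ∝ n_i/√M_i.
x_C₂H₆(eff) = (n_C₂H₆/√M_C₂H₆) / (n_C₂H₆/√M_C₂H₆ + n_N₂O/√M_N₂O)
= (2.10/√30.07) / (2.10/√30.07 + 4.24/√44.01) = 0.3830/(0.3830 + 0.6391) = 0.375.

0.375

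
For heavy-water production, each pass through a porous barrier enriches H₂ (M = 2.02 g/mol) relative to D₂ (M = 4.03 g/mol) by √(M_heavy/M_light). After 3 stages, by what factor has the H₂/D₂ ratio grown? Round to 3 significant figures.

2.82

Each stage multiplies the ratio by α = √(4.03/2.02), so after 3 stages the overall factor is α^3 = (4.03/2.02)^(3/2).
= 1.99505^(3/2) = 2.82.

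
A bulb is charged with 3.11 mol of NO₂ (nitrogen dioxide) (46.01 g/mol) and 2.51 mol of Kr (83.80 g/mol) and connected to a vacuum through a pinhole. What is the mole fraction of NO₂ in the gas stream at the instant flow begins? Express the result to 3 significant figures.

0.626

Rate_i ∝ x_i/√M_i (Graham's law weighted by mole fraction), so the effusate composition follows n_i/√M_i.
So x_NO₂ in the escaping gas = (n_NO₂/√M_NO₂) / Σ(n_i/√M_i)
= (3.11/√46.01) / (3.11/√46.01 + 2.51/√83.80) = 0.4585/(0.4585 + 0.2742) = 0.626.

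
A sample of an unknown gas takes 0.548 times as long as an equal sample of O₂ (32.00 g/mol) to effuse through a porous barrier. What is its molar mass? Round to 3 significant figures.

Since effusion rate ∝ 1/√M, t_X/t_O₂ = √(M_X/M_O₂).
0.548 = √(M_X/32.00)
M_X = 32.00 × 0.548² = 32.00 × 0.3003 = 9.61 g/mol

9.61 g/mol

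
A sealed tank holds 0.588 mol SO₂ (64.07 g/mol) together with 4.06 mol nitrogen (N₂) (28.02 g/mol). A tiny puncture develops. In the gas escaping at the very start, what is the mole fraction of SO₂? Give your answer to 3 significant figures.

0.0874

The effusion rate of species i is ∝ p_i/√M_i ∝ n_i/√M_i.
x_SO₂(eff) = (n_SO₂/√M_SO₂) / (n_SO₂/√M_SO₂ + n_N₂/√M_N₂)
= (0.588/√64.07) / (0.588/√64.07 + 4.06/√28.02) = 0.07346/(0.07346 + 0.7670) = 0.0874.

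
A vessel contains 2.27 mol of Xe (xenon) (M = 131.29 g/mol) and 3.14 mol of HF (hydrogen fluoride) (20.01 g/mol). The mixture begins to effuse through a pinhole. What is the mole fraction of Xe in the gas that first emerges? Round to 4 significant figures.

Rate_i ∝ x_i/√M_i (Graham's law weighted by mole fraction), so the effusate composition follows n_i/√M_i.
x_Xe(eff) = (n_Xe/√M_Xe) / (n_Xe/√M_Xe + n_HF/√M_HF)
= (2.27/√131.29) / (2.27/√131.29 + 3.14/√20.01) = 0.1981/(0.1981 + 0.7019) = 0.2201.

0.2201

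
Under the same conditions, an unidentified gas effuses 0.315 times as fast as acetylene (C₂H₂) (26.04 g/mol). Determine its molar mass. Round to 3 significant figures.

262 g/mol

By Graham's law, rate_X/rate_C₂H₂ = √(M_C₂H₂/M_X).
0.315 = √(26.04/M_X)
M_X = 26.04 / 0.315² = 26.04 / 0.09923 = 262 g/mol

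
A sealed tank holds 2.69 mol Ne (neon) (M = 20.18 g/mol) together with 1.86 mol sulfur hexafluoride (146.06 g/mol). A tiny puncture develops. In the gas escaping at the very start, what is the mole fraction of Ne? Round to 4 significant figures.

Effusion rate of each component ∝ n_i/√M_i (partial pressure × 1/√M).
Mole fraction of Ne in the effusate = (n_Ne/√M_Ne) / (n_Ne/√M_Ne + n_SF₆/√M_SF₆)
= (2.69/√20.18) / (2.69/√20.18 + 1.86/√146.06) = 0.5988/(0.5988 + 0.1539) = 0.7955.

0.7955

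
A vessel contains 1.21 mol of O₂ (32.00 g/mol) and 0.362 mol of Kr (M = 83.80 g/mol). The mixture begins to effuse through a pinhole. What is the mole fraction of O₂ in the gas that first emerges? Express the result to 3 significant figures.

Effusion rate of each component ∝ n_i/√M_i (partial pressure × 1/√M).
x_O₂(eff) = (n_O₂/√M_O₂) / (n_O₂/√M_O₂ + n_Kr/√M_Kr)
= (1.21/√32.00) / (1.21/√32.00 + 0.362/√83.80) = 0.2139/(0.2139 + 0.03954) = 0.844.

0.844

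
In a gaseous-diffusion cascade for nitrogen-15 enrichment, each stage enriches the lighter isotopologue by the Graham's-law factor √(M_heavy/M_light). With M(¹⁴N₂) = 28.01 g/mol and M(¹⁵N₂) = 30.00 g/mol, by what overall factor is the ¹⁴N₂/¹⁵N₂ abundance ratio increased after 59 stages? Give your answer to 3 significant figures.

7.57

The single-stage factor is √(M_heavy/M_light), so 59 stages give [√(30.00/28.01)]^59 = (30.00/28.01)^(59/2).
= 1.07105^(59/2) = 7.57.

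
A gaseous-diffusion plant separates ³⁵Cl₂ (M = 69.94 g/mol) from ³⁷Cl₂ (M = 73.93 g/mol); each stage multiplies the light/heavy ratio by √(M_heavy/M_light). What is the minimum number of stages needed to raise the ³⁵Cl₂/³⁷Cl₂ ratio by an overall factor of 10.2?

With α = √(73.93/69.94) per stage, ln α = ½ ln(1.05705) = 0.02774.
Need α^N ≥ 10.2 ⇒ N ≥ ln(10.2) / ln α = 2.322 / 0.02774 = 83.72.
Rounding up, N = 84 stages.

84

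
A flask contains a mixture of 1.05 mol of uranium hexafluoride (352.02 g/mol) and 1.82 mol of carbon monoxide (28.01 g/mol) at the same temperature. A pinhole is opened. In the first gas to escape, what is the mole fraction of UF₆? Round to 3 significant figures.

Rate_i ∝ x_i/√M_i (Graham's law weighted by mole fraction), so the effusate composition follows n_i/√M_i.
So x_UF₆ in the escaping gas = (n_UF₆/√M_UF₆) / Σ(n_i/√M_i)
= (1.05/√352.02) / (1.05/√352.02 + 1.82/√28.01) = 0.05596/(0.05596 + 0.3439) = 0.140.

0.140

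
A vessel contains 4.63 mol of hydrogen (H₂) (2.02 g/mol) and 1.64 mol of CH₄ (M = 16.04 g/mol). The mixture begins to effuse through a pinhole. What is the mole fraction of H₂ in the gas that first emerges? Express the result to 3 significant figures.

Rate_i ∝ x_i/√M_i (Graham's law weighted by mole fraction), so the effusate composition follows n_i/√M_i.
x_H₂(eff) = (n_H₂/√M_H₂) / (n_H₂/√M_H₂ + n_CH₄/√M_CH₄)
= (4.63/√2.02) / (4.63/√2.02 + 1.64/√16.04) = 3.258/(3.258 + 0.4095) = 0.888.

0.888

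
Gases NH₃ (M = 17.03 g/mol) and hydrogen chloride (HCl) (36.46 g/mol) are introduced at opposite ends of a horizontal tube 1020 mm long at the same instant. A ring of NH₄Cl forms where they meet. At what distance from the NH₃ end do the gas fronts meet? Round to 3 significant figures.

606 mm

Distances travelled in equal time are proportional to diffusion rates, so d_NH₃/d_HCl = √(M_HCl/M_NH₃) = √(36.46/17.03) = 1.463.
With d_NH₃ + d_HCl = 1020 mm, d_HCl = 1020/(1 + 1.463) = 414.1 mm.
d_NH₃ = 1020 − 414.1 = 606 mm.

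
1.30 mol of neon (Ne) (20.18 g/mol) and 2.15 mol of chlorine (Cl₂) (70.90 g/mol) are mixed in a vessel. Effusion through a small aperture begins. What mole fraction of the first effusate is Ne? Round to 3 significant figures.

0.531

Each component's effusion rate ∝ (its partial pressure)·(1/√M) ∝ n_i/√M_i.
x_Ne(eff) = (n_Ne/√M_Ne) / (n_Ne/√M_Ne + n_Cl₂/√M_Cl₂)
= (1.30/√20.18) / (1.30/√20.18 + 2.15/√70.90) = 0.2894/(0.2894 + 0.2553) = 0.531.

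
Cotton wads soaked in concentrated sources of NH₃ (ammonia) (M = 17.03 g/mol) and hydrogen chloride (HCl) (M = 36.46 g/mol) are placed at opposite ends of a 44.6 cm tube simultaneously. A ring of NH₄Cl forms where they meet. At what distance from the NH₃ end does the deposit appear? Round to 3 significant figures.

Distances travelled in equal time are proportional to diffusion rates, so d_NH₃/d_HCl = √(M_HCl/M_NH₃) = √(36.46/17.03) = 1.463.
With d_NH₃ + d_HCl = 44.6 cm, d_HCl = 44.6/(1 + 1.463) = 18.11 cm.
d_NH₃ = 44.6 − 18.11 = 26.5 cm.

26.5 cm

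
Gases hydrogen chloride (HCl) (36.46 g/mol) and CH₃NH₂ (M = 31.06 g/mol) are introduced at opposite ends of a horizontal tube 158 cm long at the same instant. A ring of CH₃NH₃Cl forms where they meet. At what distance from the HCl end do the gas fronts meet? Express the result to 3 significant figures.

In equal time, each gas travels a distance ∝ its rate ∝ 1/√M, so d_HCl/d_CH₃NH₂ = √(M_CH₃NH₂/M_HCl) = √(31.06/36.46) = 0.9230.
With d_HCl + d_CH₃NH₂ = 158 cm, d_CH₃NH₂ = 158/(1 + 0.9230) = 82.16 cm.
d_HCl = 158 − 82.16 = 75.8 cm.

75.8 cm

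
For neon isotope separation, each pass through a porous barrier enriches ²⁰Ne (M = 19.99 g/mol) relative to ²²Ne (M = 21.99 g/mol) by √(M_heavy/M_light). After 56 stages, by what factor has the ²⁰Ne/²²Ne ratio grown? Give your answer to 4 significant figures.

14.44

After 56 stages the ratio has grown by (√(21.99/19.99))^56 = (21.99/19.99)^(56/2).
= 1.10005^28 = 14.44.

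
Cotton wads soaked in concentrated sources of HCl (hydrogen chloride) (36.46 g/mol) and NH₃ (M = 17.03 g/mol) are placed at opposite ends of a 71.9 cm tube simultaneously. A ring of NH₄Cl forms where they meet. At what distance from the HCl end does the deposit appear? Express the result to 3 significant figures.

Graham's law gives d_HCl/d_NH₃ = rate_HCl/rate_NH₃ = √(M_NH₃/M_HCl) = √(17.03/36.46) = 0.6834.
With d_HCl + d_NH₃ = 71.9 cm, d_NH₃ = 71.9/(1 + 0.6834) = 42.71 cm.
d_HCl = 71.9 − 42.71 = 29.2 cm.

29.2 cm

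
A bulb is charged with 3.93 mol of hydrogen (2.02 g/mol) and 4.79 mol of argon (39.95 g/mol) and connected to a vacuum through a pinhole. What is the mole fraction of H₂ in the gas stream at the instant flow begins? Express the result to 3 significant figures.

0.785

The effusion rate of species i is ∝ p_i/√M_i ∝ n_i/√M_i.
So x_H₂ in the escaping gas = (n_H₂/√M_H₂) / Σ(n_i/√M_i)
= (3.93/√2.02) / (3.93/√2.02 + 4.79/√39.95) = 2.765/(2.765 + 0.7578) = 0.785.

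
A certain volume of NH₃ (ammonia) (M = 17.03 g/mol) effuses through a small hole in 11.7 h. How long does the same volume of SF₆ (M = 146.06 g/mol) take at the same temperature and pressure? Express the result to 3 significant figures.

Graham's law gives t_SF₆/t_NH₃ = √(M_SF₆/M_NH₃) = √(146.06/17.03) = √8.577 = 2.929.
So the time for SF₆ is 11.7 × 2.929 = 34.3 h.

34.3 h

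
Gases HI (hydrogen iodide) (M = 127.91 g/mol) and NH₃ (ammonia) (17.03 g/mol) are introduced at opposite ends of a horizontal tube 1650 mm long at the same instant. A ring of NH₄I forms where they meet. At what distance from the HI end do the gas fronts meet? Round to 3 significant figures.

441 mm

Distances travelled in equal time are proportional to diffusion rates, so d_HI/d_NH₃ = √(M_NH₃/M_HI) = √(17.03/127.91) = 0.3649.
With d_HI + d_NH₃ = 1650 mm, d_NH₃ = 1650/(1 + 0.3649) = 1209 mm.
d_HI = 1650 − 1209 = 441 mm.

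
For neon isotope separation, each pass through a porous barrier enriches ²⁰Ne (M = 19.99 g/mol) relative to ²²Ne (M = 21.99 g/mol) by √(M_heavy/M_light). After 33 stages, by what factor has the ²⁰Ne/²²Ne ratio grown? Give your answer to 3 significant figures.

The single-stage factor is √(M_heavy/M_light), so 33 stages give [√(21.99/19.99)]^33 = (21.99/19.99)^(33/2).
= 1.10005^(33/2) = 4.82.

4.82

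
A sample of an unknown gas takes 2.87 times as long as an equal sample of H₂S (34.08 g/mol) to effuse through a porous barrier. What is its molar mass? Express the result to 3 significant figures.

281 g/mol

Graham's law gives t_X/t_H₂S = √(M_X/M_H₂S).
2.87 = √(M_X/34.08)
M_X = 34.08 × 2.87² = 34.08 × 8.237 = 281 g/mol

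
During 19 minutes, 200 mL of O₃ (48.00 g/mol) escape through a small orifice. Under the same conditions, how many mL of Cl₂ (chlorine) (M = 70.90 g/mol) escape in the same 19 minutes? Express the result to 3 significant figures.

165 mL

Since effusion rate ∝ 1/√M, rate_Cl₂/rate_O₃ = √(M_O₃/M_Cl₂) = √(48.00/70.90) = √0.6770 = 0.8228.
So the volume for Cl₂ is 200 × 0.8228 = 165 mL.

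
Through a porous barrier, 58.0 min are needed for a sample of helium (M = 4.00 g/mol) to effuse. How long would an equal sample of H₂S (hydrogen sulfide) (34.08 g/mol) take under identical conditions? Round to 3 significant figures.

Graham's law gives t_H₂S/t_He = √(M_H₂S/M_He) = √(34.08/4.00) = √8.520 = 2.919.
So the time for H₂S is 58.0 × 2.919 = 169 min.

169 min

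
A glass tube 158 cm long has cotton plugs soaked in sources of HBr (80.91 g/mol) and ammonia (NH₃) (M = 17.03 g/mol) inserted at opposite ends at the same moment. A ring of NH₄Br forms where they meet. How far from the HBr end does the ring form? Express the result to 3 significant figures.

49.7 cm

Distances travelled in equal time are proportional to diffusion rates, so d_HBr/d_NH₃ = √(M_NH₃/M_HBr) = √(17.03/80.91) = 0.4588.
With d_HBr + d_NH₃ = 158 cm, d_NH₃ = 158/(1 + 0.4588) = 108.3 cm.
d_HBr = 158 − 108.3 = 49.7 cm.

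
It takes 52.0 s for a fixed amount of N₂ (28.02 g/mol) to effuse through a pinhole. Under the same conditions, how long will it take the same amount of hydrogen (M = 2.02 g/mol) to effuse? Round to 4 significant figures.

13.96 s

By Graham's law, t_H₂/t_N₂ = √(M_H₂/M_N₂) = √(2.02/28.02) = √0.07209 = 0.2685.
So the time for H₂ is 52.0 × 0.2685 = 13.96 s.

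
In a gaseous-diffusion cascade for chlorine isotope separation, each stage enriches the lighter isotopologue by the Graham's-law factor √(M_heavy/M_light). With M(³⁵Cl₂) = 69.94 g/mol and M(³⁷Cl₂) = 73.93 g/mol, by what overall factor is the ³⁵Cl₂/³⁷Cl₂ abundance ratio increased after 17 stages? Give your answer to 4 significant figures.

The single-stage factor is √(M_heavy/M_light), so 17 stages give [√(73.93/69.94)]^17 = (73.93/69.94)^(17/2).
= 1.05705^(17/2) = 1.603.

1.603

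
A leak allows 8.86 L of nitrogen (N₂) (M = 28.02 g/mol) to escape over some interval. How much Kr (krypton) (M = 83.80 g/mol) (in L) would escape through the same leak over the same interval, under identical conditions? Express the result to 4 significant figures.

5.123 L

From Graham's law, rate_Kr/rate_N₂ = √(M_N₂/M_Kr) = √(28.02/83.80) = √0.3344 = 0.5782.
So the volume for Kr is 8.86 × 0.5782 = 5.123 L.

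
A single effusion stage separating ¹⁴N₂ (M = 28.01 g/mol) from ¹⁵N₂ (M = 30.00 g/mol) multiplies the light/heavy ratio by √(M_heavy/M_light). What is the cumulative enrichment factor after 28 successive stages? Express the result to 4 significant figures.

2.614

Each stage multiplies the ratio by α = √(30.00/28.01), so after 28 stages the overall factor is α^28 = (30.00/28.01)^(28/2).
= 1.07105^14 = 2.614.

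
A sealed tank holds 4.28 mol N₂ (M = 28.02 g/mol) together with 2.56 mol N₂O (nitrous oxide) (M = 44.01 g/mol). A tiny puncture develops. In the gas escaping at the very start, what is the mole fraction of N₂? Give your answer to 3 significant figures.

0.677

The effusion rate of species i is ∝ p_i/√M_i ∝ n_i/√M_i.
Mole fraction of N₂ in the effusate = (n_N₂/√M_N₂) / (n_N₂/√M_N₂ + n_N₂O/√M_N₂O)
= (4.28/√28.02) / (4.28/√28.02 + 2.56/√44.01) = 0.8086/(0.8086 + 0.3859) = 0.677.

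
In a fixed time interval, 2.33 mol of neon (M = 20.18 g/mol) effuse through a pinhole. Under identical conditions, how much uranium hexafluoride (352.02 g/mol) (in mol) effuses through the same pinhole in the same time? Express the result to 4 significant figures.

0.5579 mol

From Graham's law, rate_UF₆/rate_Ne = √(M_Ne/M_UF₆) = √(20.18/352.02) = √0.05733 = 0.2394.
So the amount for UF₆ is 2.33 × 0.2394 = 0.5579 mol.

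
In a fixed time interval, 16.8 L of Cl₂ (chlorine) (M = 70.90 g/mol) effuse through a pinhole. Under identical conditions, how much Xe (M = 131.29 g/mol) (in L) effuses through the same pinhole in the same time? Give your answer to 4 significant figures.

Using Graham's law: rate_Xe/rate_Cl₂ = √(M_Cl₂/M_Xe) = √(70.90/131.29) = √0.5400 = 0.7349.
So the volume for Xe is 16.8 × 0.7349 = 12.35 L.

12.35 L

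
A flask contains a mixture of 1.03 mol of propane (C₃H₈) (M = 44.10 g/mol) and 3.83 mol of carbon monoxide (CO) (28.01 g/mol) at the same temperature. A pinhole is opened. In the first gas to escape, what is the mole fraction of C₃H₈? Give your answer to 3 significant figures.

0.176

Effusion rate of each component ∝ n_i/√M_i (partial pressure × 1/√M).
So x_C₃H₈ in the escaping gas = (n_C₃H₈/√M_C₃H₈) / Σ(n_i/√M_i)
= (1.03/√44.10) / (1.03/√44.10 + 3.83/√28.01) = 0.1551/(0.1551 + 0.7237) = 0.176.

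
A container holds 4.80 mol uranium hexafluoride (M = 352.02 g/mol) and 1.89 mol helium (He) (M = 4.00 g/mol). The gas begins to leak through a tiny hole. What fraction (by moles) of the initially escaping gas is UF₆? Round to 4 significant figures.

Rate_i ∝ x_i/√M_i (Graham's law weighted by mole fraction), so the effusate composition follows n_i/√M_i.
Mole fraction of UF₆ in the effusate = (n_UF₆/√M_UF₆) / (n_UF₆/√M_UF₆ + n_He/√M_He)
= (4.80/√352.02) / (4.80/√352.02 + 1.89/√4.00) = 0.2558/(0.2558 + 0.9450) = 0.2130.

0.2130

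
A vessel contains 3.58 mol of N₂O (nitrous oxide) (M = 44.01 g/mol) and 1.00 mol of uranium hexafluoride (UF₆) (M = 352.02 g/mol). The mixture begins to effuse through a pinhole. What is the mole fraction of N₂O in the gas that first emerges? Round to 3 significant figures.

Effusion rate of each component ∝ n_i/√M_i (partial pressure × 1/√M).
x_N₂O(eff) = (n_N₂O/√M_N₂O) / (n_N₂O/√M_N₂O + n_UF₆/√M_UF₆)
= (3.58/√44.01) / (3.58/√44.01 + 1.00/√352.02) = 0.5396/(0.5396 + 0.05330) = 0.910.

0.910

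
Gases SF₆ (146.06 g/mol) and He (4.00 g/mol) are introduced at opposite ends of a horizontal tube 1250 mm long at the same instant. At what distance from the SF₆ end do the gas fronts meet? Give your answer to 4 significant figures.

177.5 mm

In equal time, each gas travels a distance ∝ its rate ∝ 1/√M, so d_SF₆/d_He = √(M_He/M_SF₆) = √(4.00/146.06) = 0.1655.
With d_SF₆ + d_He = 1250 mm, d_He = 1250/(1 + 0.1655) = 1073 mm.
d_SF₆ = 1250 − 1073 = 177.5 mm.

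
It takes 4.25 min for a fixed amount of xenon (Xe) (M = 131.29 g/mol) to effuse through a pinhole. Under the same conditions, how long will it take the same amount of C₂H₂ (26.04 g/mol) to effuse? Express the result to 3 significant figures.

1.89 min

By Graham's law, t_C₂H₂/t_Xe = √(M_C₂H₂/M_Xe) = √(26.04/131.29) = √0.1983 = 0.4454.
So the time for C₂H₂ is 4.25 × 0.4454 = 1.89 min.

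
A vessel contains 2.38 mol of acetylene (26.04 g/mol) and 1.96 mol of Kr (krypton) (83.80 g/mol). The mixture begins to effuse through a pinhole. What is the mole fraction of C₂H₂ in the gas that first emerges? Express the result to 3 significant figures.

0.685

Effusion rate of each component ∝ n_i/√M_i (partial pressure × 1/√M).
x_C₂H₂(eff) = (n_C₂H₂/√M_C₂H₂) / (n_C₂H₂/√M_C₂H₂ + n_Kr/√M_Kr)
= (2.38/√26.04) / (2.38/√26.04 + 1.96/√83.80) = 0.4664/(0.4664 + 0.2141) = 0.685.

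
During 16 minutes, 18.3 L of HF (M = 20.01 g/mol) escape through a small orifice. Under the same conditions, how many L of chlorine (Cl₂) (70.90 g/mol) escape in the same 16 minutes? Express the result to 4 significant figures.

9.722 L

Graham's law gives rate_Cl₂/rate_HF = √(M_HF/M_Cl₂) = √(20.01/70.90) = √0.2822 = 0.5313.
So the volume for Cl₂ is 18.3 × 0.5313 = 9.722 L.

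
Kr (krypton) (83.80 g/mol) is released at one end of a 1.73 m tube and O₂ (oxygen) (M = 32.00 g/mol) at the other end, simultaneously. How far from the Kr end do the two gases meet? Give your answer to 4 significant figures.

In equal time, each gas travels a distance ∝ its rate ∝ 1/√M, so d_Kr/d_O₂ = √(M_O₂/M_Kr) = √(32.00/83.80) = 0.6179.
With d_Kr + d_O₂ = 1.73 m, d_O₂ = 1.73/(1 + 0.6179) = 1.069 m.
d_Kr = 1.73 − 1.069 = 0.6607 m.

0.6607 m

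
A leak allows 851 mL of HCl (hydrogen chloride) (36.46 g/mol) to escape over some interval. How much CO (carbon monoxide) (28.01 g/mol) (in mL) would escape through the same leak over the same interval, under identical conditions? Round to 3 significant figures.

971 mL

From Graham's law, rate_CO/rate_HCl = √(M_HCl/M_CO) = √(36.46/28.01) = √1.302 = 1.141.
So the volume for CO is 851 × 1.141 = 971 mL.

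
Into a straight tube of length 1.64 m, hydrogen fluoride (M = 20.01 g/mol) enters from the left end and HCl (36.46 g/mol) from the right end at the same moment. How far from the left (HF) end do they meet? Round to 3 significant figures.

In equal time, each gas travels a distance ∝ its rate ∝ 1/√M, so d_HF/d_HCl = √(M_HCl/M_HF) = √(36.46/20.01) = 1.350.
With d_HF + d_HCl = 1.64 m, d_HCl = 1.64/(1 + 1.350) = 0.6979 m.
d_HF = 1.64 − 0.6979 = 0.942 m.

0.942 m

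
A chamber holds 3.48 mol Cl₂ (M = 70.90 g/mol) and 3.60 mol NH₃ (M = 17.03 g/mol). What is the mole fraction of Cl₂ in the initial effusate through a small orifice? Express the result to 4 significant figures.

Each component's effusion rate ∝ (its partial pressure)·(1/√M) ∝ n_i/√M_i.
x_Cl₂(eff) = (n_Cl₂/√M_Cl₂) / (n_Cl₂/√M_Cl₂ + n_NH₃/√M_NH₃)
= (3.48/√70.90) / (3.48/√70.90 + 3.60/√17.03) = 0.4133/(0.4133 + 0.8724) = 0.3215.

0.3215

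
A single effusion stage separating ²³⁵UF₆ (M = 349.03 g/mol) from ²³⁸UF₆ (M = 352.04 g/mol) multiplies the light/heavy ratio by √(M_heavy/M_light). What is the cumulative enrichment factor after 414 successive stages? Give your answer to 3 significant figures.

5.92

After 414 stages the ratio has grown by (√(352.04/349.03))^414 = (352.04/349.03)^(414/2).
= 1.00862^207 = 5.92.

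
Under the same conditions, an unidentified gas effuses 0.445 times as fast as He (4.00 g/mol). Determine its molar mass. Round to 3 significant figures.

By Graham's law, rate_X/rate_He = √(M_He/M_X).
0.445 = √(4.00/M_X)
M_X = 4.00 / 0.445² = 4.00 / 0.1980 = 20.2 g/mol

20.2 g/mol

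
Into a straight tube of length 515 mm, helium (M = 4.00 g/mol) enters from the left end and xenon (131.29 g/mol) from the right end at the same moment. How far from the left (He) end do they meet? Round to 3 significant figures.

438 mm

Distances travelled in equal time are proportional to diffusion rates, so d_He/d_Xe = √(M_Xe/M_He) = √(131.29/4.00) = 5.729.
With d_He + d_Xe = 515 mm, d_Xe = 515/(1 + 5.729) = 76.53 mm.
d_He = 515 − 76.53 = 438 mm.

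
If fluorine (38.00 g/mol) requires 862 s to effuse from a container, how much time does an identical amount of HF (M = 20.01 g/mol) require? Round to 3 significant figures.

626 s

Graham's law gives t_HF/t_F₂ = √(M_HF/M_F₂) = √(20.01/38.00) = √0.5266 = 0.7257.
So the time for HF is 862 × 0.7257 = 626 s.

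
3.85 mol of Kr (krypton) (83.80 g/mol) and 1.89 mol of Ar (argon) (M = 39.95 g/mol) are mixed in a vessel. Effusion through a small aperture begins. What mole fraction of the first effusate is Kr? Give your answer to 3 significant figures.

The effusion rate of species i is ∝ p_i/√M_i ∝ n_i/√M_i.
So x_Kr in the escaping gas = (n_Kr/√M_Kr) / Σ(n_i/√M_i)
= (3.85/√83.80) / (3.85/√83.80 + 1.89/√39.95) = 0.4206/(0.4206 + 0.2990) = 0.584.

0.584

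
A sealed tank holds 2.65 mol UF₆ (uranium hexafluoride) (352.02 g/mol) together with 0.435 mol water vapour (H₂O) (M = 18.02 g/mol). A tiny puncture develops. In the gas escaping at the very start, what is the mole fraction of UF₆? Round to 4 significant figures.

Rate_i ∝ x_i/√M_i (Graham's law weighted by mole fraction), so the effusate composition follows n_i/√M_i.
x_UF₆(eff) = (n_UF₆/√M_UF₆) / (n_UF₆/√M_UF₆ + n_H₂O/√M_H₂O)
= (2.65/√352.02) / (2.65/√352.02 + 0.435/√18.02) = 0.1412/(0.1412 + 0.1025) = 0.5795.

0.5795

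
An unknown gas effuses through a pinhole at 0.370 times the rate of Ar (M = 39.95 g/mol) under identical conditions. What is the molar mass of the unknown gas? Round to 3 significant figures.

Since effusion rate ∝ 1/√M, rate_X/rate_Ar = √(M_Ar/M_X).
0.370 = √(39.95/M_X)
M_X = 39.95 / 0.370² = 39.95 / 0.1369 = 292 g/mol

292 g/mol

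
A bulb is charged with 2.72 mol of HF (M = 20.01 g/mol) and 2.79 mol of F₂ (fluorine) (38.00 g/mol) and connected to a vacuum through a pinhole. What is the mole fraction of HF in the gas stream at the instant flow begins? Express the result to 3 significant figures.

Each component's effusion rate ∝ (its partial pressure)·(1/√M) ∝ n_i/√M_i.
Mole fraction of HF in the effusate = (n_HF/√M_HF) / (n_HF/√M_HF + n_F₂/√M_F₂)
= (2.72/√20.01) / (2.72/√20.01 + 2.79/√38.00) = 0.6081/(0.6081 + 0.4526) = 0.573.

0.573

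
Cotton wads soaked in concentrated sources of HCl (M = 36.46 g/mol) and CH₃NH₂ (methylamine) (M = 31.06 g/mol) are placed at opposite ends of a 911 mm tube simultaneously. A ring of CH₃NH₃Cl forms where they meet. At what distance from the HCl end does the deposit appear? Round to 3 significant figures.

Graham's law gives d_HCl/d_CH₃NH₂ = rate_HCl/rate_CH₃NH₂ = √(M_CH₃NH₂/M_HCl) = √(31.06/36.46) = 0.9230.
With d_HCl + d_CH₃NH₂ = 911 mm, d_CH₃NH₂ = 911/(1 + 0.9230) = 473.7 mm.
d_HCl = 911 − 473.7 = 437 mm.

437 mm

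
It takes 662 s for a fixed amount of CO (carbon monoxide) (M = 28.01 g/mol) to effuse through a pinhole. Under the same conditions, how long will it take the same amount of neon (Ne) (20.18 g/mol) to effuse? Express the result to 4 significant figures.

561.9 s

By Graham's law, t_Ne/t_CO = √(M_Ne/M_CO) = √(20.18/28.01) = √0.7205 = 0.8488.
So the time for Ne is 662 × 0.8488 = 561.9 s.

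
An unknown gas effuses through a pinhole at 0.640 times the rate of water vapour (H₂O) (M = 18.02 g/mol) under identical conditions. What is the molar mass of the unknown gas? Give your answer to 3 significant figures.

44.0 g/mol

By Graham's law, rate_X/rate_H₂O = √(M_H₂O/M_X).
0.640 = √(18.02/M_X)
M_X = 18.02 / 0.640² = 18.02 / 0.4096 = 44.0 g/mol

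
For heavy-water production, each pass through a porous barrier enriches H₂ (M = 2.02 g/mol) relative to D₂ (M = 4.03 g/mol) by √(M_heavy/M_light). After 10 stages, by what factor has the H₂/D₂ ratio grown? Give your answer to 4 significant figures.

After 10 stages the ratio has grown by (√(4.03/2.02))^10 = (4.03/2.02)^(10/2).
= 1.99505^5 = 31.61.

31.61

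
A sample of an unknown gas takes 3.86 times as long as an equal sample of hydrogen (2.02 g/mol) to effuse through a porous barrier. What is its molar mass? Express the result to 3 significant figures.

Since effusion rate ∝ 1/√M, t_X/t_H₂ = √(M_X/M_H₂).
3.86 = √(M_X/2.02)
M_X = 2.02 × 3.86² = 2.02 × 14.90 = 30.1 g/mol

30.1 g/mol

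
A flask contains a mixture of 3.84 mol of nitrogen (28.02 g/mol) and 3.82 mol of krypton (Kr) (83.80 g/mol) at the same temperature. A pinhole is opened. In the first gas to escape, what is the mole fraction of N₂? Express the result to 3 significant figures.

0.635

The effusion rate of species i is ∝ p_i/√M_i ∝ n_i/√M_i.
Mole fraction of N₂ in the effusate = (n_N₂/√M_N₂) / (n_N₂/√M_N₂ + n_Kr/√M_Kr)
= (3.84/√28.02) / (3.84/√28.02 + 3.82/√83.80) = 0.7254/(0.7254 + 0.4173) = 0.635.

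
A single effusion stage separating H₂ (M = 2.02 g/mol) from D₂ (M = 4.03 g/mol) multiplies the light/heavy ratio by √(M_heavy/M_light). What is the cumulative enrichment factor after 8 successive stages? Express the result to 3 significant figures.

Each stage multiplies the ratio by α = √(4.03/2.02), so after 8 stages the overall factor is α^8 = (4.03/2.02)^(8/2).
= 1.99505^4 = 15.8.

15.8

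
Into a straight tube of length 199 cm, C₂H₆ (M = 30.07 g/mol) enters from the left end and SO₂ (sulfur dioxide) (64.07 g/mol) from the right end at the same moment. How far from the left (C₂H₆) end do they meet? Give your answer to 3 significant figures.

Distances travelled in equal time are proportional to diffusion rates, so d_C₂H₆/d_SO₂ = √(M_SO₂/M_C₂H₆) = √(64.07/30.07) = 1.460.
With d_C₂H₆ + d_SO₂ = 199 cm, d_SO₂ = 199/(1 + 1.460) = 80.90 cm.
d_C₂H₆ = 199 − 80.90 = 118 cm.

118 cm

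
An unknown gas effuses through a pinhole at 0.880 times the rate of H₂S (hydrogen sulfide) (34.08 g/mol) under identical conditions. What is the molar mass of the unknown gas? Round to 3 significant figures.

Graham's law gives rate_X/rate_H₂S = √(M_H₂S/M_X).
0.880 = √(34.08/M_X)
M_X = 34.08 / 0.880² = 34.08 / 0.7744 = 44.0 g/mol

44.0 g/mol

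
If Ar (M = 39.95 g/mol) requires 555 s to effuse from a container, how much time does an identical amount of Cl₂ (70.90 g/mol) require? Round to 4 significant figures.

739.4 s

From Graham's law, t_Cl₂/t_Ar = √(M_Cl₂/M_Ar) = √(70.90/39.95) = √1.775 = 1.332.
So the time for Cl₂ is 555 × 1.332 = 739.4 s.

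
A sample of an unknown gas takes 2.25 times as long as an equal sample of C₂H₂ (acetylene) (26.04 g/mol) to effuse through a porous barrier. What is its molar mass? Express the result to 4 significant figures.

131.8 g/mol

Graham's law gives t_X/t_C₂H₂ = √(M_X/M_C₂H₂).
2.25 = √(M_X/26.04)
M_X = 26.04 × 2.25² = 26.04 × 5.062 = 131.8 g/mol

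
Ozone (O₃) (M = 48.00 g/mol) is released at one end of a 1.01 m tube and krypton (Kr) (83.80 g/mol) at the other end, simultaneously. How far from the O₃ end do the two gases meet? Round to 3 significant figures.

0.575 m

Graham's law gives d_O₃/d_Kr = rate_O₃/rate_Kr = √(M_Kr/M_O₃) = √(83.80/48.00) = 1.321.
With d_O₃ + d_Kr = 1.01 m, d_Kr = 1.01/(1 + 1.321) = 0.4351 m.
d_O₃ = 1.01 − 0.4351 = 0.575 m.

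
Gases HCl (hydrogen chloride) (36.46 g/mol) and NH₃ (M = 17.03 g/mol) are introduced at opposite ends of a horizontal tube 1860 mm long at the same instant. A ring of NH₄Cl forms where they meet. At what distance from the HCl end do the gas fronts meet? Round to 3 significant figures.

Graham's law gives d_HCl/d_NH₃ = rate_HCl/rate_NH₃ = √(M_NH₃/M_HCl) = √(17.03/36.46) = 0.6834.
With d_HCl + d_NH₃ = 1860 mm, d_NH₃ = 1860/(1 + 0.6834) = 1105 mm.
d_HCl = 1860 − 1105 = 755 mm.

755 mm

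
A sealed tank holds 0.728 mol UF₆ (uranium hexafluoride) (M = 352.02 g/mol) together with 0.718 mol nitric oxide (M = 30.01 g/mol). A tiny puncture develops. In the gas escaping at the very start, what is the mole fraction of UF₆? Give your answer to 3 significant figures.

0.228

Rate_i ∝ x_i/√M_i (Graham's law weighted by mole fraction), so the effusate composition follows n_i/√M_i.
Mole fraction of UF₆ in the effusate = (n_UF₆/√M_UF₆) / (n_UF₆/√M_UF₆ + n_NO/√M_NO)
= (0.728/√352.02) / (0.728/√352.02 + 0.718/√30.01) = 0.03880/(0.03880 + 0.1311) = 0.228.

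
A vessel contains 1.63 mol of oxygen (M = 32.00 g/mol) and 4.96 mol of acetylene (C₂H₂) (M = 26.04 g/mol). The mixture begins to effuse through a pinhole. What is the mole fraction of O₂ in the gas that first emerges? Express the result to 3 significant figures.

The effusion rate of species i is ∝ p_i/√M_i ∝ n_i/√M_i.
Mole fraction of O₂ in the effusate = (n_O₂/√M_O₂) / (n_O₂/√M_O₂ + n_C₂H₂/√M_C₂H₂)
= (1.63/√32.00) / (1.63/√32.00 + 4.96/√26.04) = 0.2881/(0.2881 + 0.9720) = 0.229.

0.229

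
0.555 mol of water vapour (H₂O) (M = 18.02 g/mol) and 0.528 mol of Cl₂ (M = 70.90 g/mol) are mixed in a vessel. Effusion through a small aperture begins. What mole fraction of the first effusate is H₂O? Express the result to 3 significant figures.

The effusion rate of species i is ∝ p_i/√M_i ∝ n_i/√M_i.
Mole fraction of H₂O in the effusate = (n_H₂O/√M_H₂O) / (n_H₂O/√M_H₂O + n_Cl₂/√M_Cl₂)
= (0.555/√18.02) / (0.555/√18.02 + 0.528/√70.90) = 0.1307/(0.1307 + 0.06271) = 0.676.

0.676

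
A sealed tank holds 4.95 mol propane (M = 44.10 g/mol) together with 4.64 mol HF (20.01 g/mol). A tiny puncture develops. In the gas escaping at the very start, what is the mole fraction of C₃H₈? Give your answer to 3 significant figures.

Effusion rate of each component ∝ n_i/√M_i (partial pressure × 1/√M).
So x_C₃H₈ in the escaping gas = (n_C₃H₈/√M_C₃H₈) / Σ(n_i/√M_i)
= (4.95/√44.10) / (4.95/√44.10 + 4.64/√20.01) = 0.7454/(0.7454 + 1.037) = 0.418.

0.418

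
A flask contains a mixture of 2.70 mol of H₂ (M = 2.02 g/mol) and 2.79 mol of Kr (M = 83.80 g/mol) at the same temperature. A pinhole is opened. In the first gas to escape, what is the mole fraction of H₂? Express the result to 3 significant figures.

0.862

Effusion rate of each component ∝ n_i/√M_i (partial pressure × 1/√M).
Mole fraction of H₂ in the effusate = (n_H₂/√M_H₂) / (n_H₂/√M_H₂ + n_Kr/√M_Kr)
= (2.70/√2.02) / (2.70/√2.02 + 2.79/√83.80) = 1.900/(1.900 + 0.3048) = 0.862.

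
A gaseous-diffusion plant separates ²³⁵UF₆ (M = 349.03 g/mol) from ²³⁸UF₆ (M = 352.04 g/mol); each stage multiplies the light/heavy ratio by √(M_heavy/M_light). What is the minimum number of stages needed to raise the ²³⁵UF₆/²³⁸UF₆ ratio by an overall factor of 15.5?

Single-stage factor α = √(352.04/349.03), so ln α = ½ ln(1.00862) = 0.004293.
Need α^N ≥ 15.5 ⇒ N ≥ ln(15.5) / ln α = 2.741 / 0.004293 = 638.38.
So at least 639 stages are needed.

639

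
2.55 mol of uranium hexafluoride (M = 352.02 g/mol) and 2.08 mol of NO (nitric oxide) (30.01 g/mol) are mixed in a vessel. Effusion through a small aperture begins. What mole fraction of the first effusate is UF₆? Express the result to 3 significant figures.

Effusion rate of each component ∝ n_i/√M_i (partial pressure × 1/√M).
So x_UF₆ in the escaping gas = (n_UF₆/√M_UF₆) / Σ(n_i/√M_i)
= (2.55/√352.02) / (2.55/√352.02 + 2.08/√30.01) = 0.1359/(0.1359 + 0.3797) = 0.264.

0.264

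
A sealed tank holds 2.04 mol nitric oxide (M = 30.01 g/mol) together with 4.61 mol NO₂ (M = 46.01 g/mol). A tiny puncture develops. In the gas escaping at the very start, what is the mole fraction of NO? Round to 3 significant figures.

The effusion rate of species i is ∝ p_i/√M_i ∝ n_i/√M_i.
So x_NO in the escaping gas = (n_NO/√M_NO) / Σ(n_i/√M_i)
= (2.04/√30.01) / (2.04/√30.01 + 4.61/√46.01) = 0.3724/(0.3724 + 0.6796) = 0.354.

0.354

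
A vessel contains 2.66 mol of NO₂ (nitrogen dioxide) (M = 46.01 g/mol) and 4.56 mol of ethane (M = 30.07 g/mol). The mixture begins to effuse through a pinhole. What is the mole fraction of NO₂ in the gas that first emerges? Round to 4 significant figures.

Effusion rate of each component ∝ n_i/√M_i (partial pressure × 1/√M).
Mole fraction of NO₂ in the effusate = (n_NO₂/√M_NO₂) / (n_NO₂/√M_NO₂ + n_C₂H₆/√M_C₂H₆)
= (2.66/√46.01) / (2.66/√46.01 + 4.56/√30.07) = 0.3922/(0.3922 + 0.8316) = 0.3205.

0.3205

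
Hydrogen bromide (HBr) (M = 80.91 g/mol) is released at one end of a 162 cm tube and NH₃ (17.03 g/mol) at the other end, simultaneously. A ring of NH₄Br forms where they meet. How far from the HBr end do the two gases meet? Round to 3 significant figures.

50.9 cm

Graham's law gives d_HBr/d_NH₃ = rate_HBr/rate_NH₃ = √(M_NH₃/M_HBr) = √(17.03/80.91) = 0.4588.
With d_HBr + d_NH₃ = 162 cm, d_NH₃ = 162/(1 + 0.4588) = 111.1 cm.
d_HBr = 162 − 111.1 = 50.9 cm.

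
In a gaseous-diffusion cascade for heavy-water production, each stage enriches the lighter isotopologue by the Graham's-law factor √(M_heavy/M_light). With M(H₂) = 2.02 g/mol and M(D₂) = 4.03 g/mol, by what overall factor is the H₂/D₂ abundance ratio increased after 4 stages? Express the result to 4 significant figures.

Each stage multiplies the ratio by α = √(4.03/2.02), so after 4 stages the overall factor is α^4 = (4.03/2.02)^(4/2).
= 1.99505^2 = 3.980.

3.980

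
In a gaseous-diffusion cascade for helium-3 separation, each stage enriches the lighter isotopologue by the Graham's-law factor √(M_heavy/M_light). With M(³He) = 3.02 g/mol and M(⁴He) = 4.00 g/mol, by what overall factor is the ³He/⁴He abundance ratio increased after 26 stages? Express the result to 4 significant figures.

Overall factor = α^26 with α = √(4.00/3.02), i.e. (4.00/3.02)^(26/2).
= 1.32450^13 = 38.61.

38.61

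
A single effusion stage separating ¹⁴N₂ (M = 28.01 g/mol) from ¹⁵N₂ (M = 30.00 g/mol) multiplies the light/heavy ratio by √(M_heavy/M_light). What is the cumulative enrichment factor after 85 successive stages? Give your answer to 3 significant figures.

18.5

Each stage multiplies the ratio by α = √(30.00/28.01), so after 85 stages the overall factor is α^85 = (30.00/28.01)^(85/2).
= 1.07105^(85/2) = 18.5.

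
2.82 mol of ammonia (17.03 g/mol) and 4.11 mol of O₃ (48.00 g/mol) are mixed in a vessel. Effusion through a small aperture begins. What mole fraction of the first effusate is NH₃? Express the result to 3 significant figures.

0.535

Effusion rate of each component ∝ n_i/√M_i (partial pressure × 1/√M).
x_NH₃(eff) = (n_NH₃/√M_NH₃) / (n_NH₃/√M_NH₃ + n_O₃/√M_O₃)
= (2.82/√17.03) / (2.82/√17.03 + 4.11/√48.00) = 0.6833/(0.6833 + 0.5932) = 0.535.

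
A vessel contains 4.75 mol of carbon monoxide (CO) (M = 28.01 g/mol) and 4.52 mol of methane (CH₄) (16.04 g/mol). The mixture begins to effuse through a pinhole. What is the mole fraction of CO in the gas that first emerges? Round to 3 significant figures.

Effusion rate of each component ∝ n_i/√M_i (partial pressure × 1/√M).
Mole fraction of CO in the effusate = (n_CO/√M_CO) / (n_CO/√M_CO + n_CH₄/√M_CH₄)
= (4.75/√28.01) / (4.75/√28.01 + 4.52/√16.04) = 0.8975/(0.8975 + 1.129) = 0.443.

0.443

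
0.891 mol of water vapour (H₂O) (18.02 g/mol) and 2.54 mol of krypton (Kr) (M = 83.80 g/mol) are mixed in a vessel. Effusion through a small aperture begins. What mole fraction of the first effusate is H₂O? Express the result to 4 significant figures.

0.4307

Each component's effusion rate ∝ (its partial pressure)·(1/√M) ∝ n_i/√M_i.
So x_H₂O in the escaping gas = (n_H₂O/√M_H₂O) / Σ(n_i/√M_i)
= (0.891/√18.02) / (0.891/√18.02 + 2.54/√83.80) = 0.2099/(0.2099 + 0.2775) = 0.4307.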